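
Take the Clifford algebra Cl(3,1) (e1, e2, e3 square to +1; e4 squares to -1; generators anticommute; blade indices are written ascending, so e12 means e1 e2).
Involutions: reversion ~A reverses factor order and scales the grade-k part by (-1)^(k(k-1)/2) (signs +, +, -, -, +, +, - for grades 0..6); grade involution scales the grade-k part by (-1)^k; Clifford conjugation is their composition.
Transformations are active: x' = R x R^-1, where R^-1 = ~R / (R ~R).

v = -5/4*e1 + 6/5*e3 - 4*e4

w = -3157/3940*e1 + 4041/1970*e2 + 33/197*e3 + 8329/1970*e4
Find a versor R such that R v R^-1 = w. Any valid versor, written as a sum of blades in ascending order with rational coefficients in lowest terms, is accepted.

A norm check does it: q(v) = q(w) = -5199/400, hence R = v + w = -4041/1970*e1 + 4041/1970*e2 + 1347/985*e3 + 449/1970*e4 realises the map — parallel part kept, (v - w)/2 negated, v carried to w.
Answer: -4041/1970*e1 + 4041/1970*e2 + 1347/985*e3 + 449/1970*e4


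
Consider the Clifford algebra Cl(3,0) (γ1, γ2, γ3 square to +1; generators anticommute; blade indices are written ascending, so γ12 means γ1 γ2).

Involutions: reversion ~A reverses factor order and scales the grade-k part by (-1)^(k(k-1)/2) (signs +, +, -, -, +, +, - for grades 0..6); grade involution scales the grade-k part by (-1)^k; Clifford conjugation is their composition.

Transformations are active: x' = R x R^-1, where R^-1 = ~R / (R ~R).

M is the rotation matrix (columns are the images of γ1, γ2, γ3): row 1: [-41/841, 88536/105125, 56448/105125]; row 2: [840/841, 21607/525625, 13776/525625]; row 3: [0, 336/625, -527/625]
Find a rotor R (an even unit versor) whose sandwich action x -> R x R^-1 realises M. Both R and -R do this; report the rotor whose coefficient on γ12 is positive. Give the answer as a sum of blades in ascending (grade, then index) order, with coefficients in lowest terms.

Method: write R = a + b12*γ12 + b13*γ13 + b23*γ23 with a^2 + b12^2 + b13^2 + b23^2 = 1 (so R^-1 = ~R). Expanding the columns R e_j ~R gives tr M = 4a^2 - 1 and, from the antisymmetric part, M21 - M12 = -4a*b12, M13 - M31 = 4a*b13, M32 - M23 = -4a*b23.
Here tr M = -17889/21025, so a^2 = (1 + tr M)/4 = 784/21025 and a = ±28/145. Taking a = 28/145: M21 - M12 = 16464/105125, M13 - M31 = 56448/105125, M32 - M23 = 10752/21025, giving b12 = -147/725, b13 = 504/725, b23 = -96/145, i.e. R = 28/145 - 147/725*γ12 + 504/725*γ13 - 96/145*γ23.
Its γ12 coefficient is negative, so report the other preimage -R.
Answer: -28/145 + 147/725*γ12 - 504/725*γ13 + 96/145*γ23. Key observation: the double cover Spin(3) -> SO(3) sends R and -R to the same matrix (trace -17889/21025 here), so the stated sign of the γ12 coefficient is what selects one sheet.


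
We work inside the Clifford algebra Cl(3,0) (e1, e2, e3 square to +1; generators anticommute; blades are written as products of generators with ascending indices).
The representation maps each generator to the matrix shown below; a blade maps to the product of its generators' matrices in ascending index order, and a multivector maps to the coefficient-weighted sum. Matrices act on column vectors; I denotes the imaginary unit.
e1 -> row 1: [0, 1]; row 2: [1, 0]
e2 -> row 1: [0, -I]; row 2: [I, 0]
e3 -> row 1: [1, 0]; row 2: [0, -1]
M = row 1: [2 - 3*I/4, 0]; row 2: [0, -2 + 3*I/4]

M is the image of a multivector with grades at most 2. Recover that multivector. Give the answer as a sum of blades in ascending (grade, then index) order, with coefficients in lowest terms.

Method: 1, rho(e1), rho(e2), rho(e3) form a trace-orthogonal basis of the 2x2 complex matrices (tr(X Y) = 2 if X = Y, else 0), so M = m0*1 + m1*rho(e1) + m2*rho(e2) + m3*rho(e3) with m0 = tr(M)/2 = 0, m1 = tr(M rho(e1))/2 = 0, m2 = tr(M rho(e2))/2 = 0, m3 = tr(M rho(e3))/2 = 2 - 3*I/4.
Multiplying table entries, the bivector images are rho(e1 e2) = I*rho(e3), rho(e1 e3) = -I*rho(e2), rho(e2 e3) = I*rho(e1); with real blade coefficients the real parts of m0..m3 are the coefficients of 1, e1, e2, e3 and the imaginary parts give the bivectors (e2 e3: Im m1, e1 e3: -Im m2, e1 e2: Im m3).
Answer: 2*e3 - 3/4*e1 e2


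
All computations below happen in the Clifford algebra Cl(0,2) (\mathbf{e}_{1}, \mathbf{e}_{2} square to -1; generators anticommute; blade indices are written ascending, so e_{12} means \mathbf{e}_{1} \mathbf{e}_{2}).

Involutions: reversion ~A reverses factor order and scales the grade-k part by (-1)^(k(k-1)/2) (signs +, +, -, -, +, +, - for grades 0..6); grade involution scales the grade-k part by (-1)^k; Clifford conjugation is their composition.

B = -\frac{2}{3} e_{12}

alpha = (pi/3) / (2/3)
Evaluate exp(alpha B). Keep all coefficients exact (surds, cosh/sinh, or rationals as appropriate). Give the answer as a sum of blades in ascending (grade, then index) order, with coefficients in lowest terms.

B^2 = (-\frac{2}{3})^2*(e_{12})^2 = \frac{4}{9}*(-1) = -\frac{4}{9} (a basis 2-blade squares to minus the product of its generators' squares).
B^2 = -\frac{4}{9} — B^2 < 0, so the exponential closes trigonometrically: l = \frac{2}{3}, alpha*l = \frac{\pi}{3}, so exp(alpha B) = cos(\frac{\pi}{3}) + (sin(\frac{\pi}{3})/(\frac{2}{3}))*B = \frac{1}{2} + (\frac{3 \sqrt{3}}{4})*B.
Answer: \frac{1}{2} - \frac{\sqrt{3}}{2} e_{12}


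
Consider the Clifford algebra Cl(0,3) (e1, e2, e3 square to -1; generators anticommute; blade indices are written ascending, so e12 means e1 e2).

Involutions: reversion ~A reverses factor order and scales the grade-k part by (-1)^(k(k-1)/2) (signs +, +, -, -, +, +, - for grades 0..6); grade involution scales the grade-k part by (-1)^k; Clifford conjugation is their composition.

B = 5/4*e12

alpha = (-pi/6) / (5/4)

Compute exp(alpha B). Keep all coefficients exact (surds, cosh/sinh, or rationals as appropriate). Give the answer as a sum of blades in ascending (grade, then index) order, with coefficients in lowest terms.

B^2 = (5/4)^2*(e12)^2 = 25/16*(-1) = -25/16 (a basis 2-blade squares to minus the product of its generators' squares).
B^2 = -25/16 — B^2 < 0, so the exponential closes trigonometrically: l = 5/4, alpha*l = -pi/6, so exp(alpha B) = cos(-pi/6) + (sin(-pi/6)/(5/4))*B = sqrt(3)/2 + (-2/5)*B.
Answer: sqrt(3)/2 - 1/2*e12


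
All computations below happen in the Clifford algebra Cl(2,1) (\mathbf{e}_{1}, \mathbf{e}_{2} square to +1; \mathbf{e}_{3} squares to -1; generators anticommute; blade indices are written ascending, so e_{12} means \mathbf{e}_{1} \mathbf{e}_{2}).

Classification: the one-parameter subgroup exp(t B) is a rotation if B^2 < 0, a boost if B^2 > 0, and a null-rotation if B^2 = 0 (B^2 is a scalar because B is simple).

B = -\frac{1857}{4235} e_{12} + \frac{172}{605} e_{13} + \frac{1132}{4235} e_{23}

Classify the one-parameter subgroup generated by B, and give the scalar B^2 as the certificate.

B^2 term by term: the squares give (-\frac{1857}{4235})^2*(e_{12})^2 + (\frac{172}{605})^2*(e_{13})^2 + (\frac{1132}{4235})^2*(e_{23})^2 = \frac{3448449}{17935225}*(-1) + \frac{29584}{366025}*(+1) + \frac{1281424}{17935225}*(+1) = -\frac{1}{25} (each basis 2-blade squares to minus the product of its generators' squares); cross terms between blades sharing an index anticommute and cancel. So B^2 = -\frac{1}{25}.
Answer: rotation, certificate B^2 = -\frac{1}{25}. Key observation: B^2 = -\frac{1}{25} is a conjugation invariant, so its sign decides the class regardless of the surface form of B.


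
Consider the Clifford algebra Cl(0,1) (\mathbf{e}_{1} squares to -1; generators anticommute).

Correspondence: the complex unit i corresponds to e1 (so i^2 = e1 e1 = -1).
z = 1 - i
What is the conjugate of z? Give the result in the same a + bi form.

In blades: z = 1 - e_{1}.
Conjugation here is Clifford conjugation: the scalar is fixed and the grade-1 and grade-2 blades all flip sign, giving 1 + e_{1}; translating back:
Answer: 1 + i


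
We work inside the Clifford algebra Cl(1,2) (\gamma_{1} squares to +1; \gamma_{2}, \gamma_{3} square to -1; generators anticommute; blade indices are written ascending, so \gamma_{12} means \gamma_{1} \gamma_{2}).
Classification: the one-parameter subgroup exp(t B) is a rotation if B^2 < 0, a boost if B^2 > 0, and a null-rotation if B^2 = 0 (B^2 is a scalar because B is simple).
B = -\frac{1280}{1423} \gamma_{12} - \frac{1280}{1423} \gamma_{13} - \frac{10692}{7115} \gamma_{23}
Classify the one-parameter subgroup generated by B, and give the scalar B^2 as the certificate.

B^2 term by term: the squares give (-\frac{1280}{1423})^2*(\gamma_{12})^2 + (-\frac{1280}{1423})^2*(\gamma_{13})^2 + (-\frac{10692}{7115})^2*(\gamma_{23})^2 = \frac{1638400}{2024929}*(+1) + \frac{1638400}{2024929}*(+1) + \frac{114318864}{50623225}*(-1) = -\frac{16}{25} (each basis 2-blade squares to minus the product of its generators' squares); cross terms between blades sharing an index anticommute and cancel. So B^2 = -\frac{16}{25}.
Answer: rotation, certificate B^2 = -\frac{16}{25}. Key observation: B^2 = -\frac{16}{25} is a conjugation invariant, so its sign decides the class regardless of the surface form of B.


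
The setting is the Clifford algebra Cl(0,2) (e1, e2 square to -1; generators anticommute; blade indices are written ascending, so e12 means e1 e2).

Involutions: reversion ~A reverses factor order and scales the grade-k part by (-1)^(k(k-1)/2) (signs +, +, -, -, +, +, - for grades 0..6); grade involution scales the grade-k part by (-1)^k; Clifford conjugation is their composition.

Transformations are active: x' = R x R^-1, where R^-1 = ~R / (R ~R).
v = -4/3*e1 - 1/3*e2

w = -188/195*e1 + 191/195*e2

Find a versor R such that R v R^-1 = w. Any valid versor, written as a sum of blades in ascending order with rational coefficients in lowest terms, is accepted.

Here q(v) = q(w) = -17/9; the classical choice R = v + w = -448/195*e1 + 42/65*e2 then realises v -> w under the sandwich.
Answer: -448/195*e1 + 42/65*e2


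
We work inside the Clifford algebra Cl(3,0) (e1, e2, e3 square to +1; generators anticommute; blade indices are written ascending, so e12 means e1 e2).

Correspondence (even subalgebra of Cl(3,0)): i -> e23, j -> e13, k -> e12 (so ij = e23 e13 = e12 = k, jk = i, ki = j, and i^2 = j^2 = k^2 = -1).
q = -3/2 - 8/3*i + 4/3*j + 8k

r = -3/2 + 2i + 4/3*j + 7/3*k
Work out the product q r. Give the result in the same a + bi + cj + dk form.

In blades: q = -3/2 + 8*e12 + 4/3*e13 - 8/3*e23, r = -3/2 + 7/3*e12 + 4/3*e13 + 2*e23.
Distribute q over r term by term (generator squares from the signature, products reordered to ascending indices): (-3/2)*r = 9/4 - 7/2*e12 - 2*e13 - 3*e23; (8*e12)*r = -56/3 - 12*e12 + 16*e13 - 32/3*e23; (4/3*e13)*r = -16/9 - 8/3*e12 - 2*e13 + 28/9*e23; (-8/3*e23)*r = 16/3 - 32/9*e12 + 56/9*e13 + 4*e23.
Sum: -463/36 - 391/18*e12 + 164/9*e13 - 59/9*e23; translating back through the correspondence:
Answer: -463/36 - 59/9*i + 164/9*j - 391/18*k


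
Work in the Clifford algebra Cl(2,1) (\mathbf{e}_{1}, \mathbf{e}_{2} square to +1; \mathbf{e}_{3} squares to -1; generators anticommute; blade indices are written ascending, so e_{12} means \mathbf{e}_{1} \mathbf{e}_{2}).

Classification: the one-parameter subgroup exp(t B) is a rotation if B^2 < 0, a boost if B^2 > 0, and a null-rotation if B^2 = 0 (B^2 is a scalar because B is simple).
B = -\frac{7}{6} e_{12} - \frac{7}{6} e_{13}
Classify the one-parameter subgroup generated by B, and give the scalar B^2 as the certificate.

B^2 term by term: the squares give (-\frac{7}{6})^2*(e_{12})^2 + (-\frac{7}{6})^2*(e_{13})^2 = \frac{49}{36}*(-1) + \frac{49}{36}*(+1) = 0 (each basis 2-blade squares to minus the product of its generators' squares); cross terms between blades sharing an index anticommute and cancel. So B^2 = 0.
Answer: null-rotation, certificate B^2 = 0. The class reads off the invariant scalar 0 directly.


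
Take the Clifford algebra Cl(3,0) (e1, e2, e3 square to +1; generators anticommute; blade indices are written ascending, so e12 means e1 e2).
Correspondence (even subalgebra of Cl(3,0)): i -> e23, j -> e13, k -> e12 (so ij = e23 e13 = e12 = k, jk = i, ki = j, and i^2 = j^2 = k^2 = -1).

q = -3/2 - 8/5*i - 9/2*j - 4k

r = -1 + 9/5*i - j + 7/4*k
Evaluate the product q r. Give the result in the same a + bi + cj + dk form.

In blades: q = -3/2 - 4*e12 - 9/2*e13 - 8/5*e23, r = -1 + 7/4*e12 - e13 + 9/5*e23.
Distribute q over r term by term (generator squares from the signature, products reordered to ascending indices): (-3/2)*r = 3/2 - 21/8*e12 + 3/2*e13 - 27/10*e23; (-4*e12)*r = 7 + 4*e12 - 36/5*e13 - 4*e23; (-9/2*e13)*r = -9/2 + 81/10*e12 + 9/2*e13 - 63/8*e23; (-8/5*e23)*r = 72/25 + 8/5*e12 + 14/5*e13 + 8/5*e23.
Sum: 172/25 + 443/40*e12 + 8/5*e13 - 519/40*e23; translating back through the correspondence:
Answer: 172/25 - 519/40*i + 8/5*j + 443/40*k


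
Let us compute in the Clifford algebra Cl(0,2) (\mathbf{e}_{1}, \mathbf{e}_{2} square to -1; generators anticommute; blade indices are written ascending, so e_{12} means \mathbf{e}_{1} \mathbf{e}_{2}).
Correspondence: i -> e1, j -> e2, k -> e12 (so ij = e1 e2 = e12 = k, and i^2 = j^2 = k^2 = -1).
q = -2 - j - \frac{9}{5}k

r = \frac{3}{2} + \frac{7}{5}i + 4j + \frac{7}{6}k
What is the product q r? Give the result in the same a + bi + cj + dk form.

In blades: q = -2 - e_{2} - \frac{9}{5} e_{12}, r = \frac{3}{2} + \frac{7}{5} e_{1} + 4 e_{2} + \frac{7}{6} e_{12}.
Distribute q over r term by term (generator squares from the signature, products reordered to ascending indices): (-2)*r = -3 - \frac{14}{5} e_{1} - 8 e_{2} - \frac{7}{3} e_{12}; (-e_{2})*r = 4 - \frac{7}{6} e_{1} - \frac{3}{2} e_{2} + \frac{7}{5} e_{12}; (-\frac{9}{5} e_{12})*r = \frac{21}{10} + \frac{36}{5} e_{1} - \frac{63}{25} e_{2} - \frac{27}{10} e_{12}.
Sum: \frac{31}{10} + \frac{97}{30} e_{1} - \frac{601}{50} e_{2} - \frac{109}{30} e_{12}; translating back through the correspondence:
Answer: \frac{31}{10} + \frac{97}{30}i - \frac{601}{50}j - \frac{109}{30}k


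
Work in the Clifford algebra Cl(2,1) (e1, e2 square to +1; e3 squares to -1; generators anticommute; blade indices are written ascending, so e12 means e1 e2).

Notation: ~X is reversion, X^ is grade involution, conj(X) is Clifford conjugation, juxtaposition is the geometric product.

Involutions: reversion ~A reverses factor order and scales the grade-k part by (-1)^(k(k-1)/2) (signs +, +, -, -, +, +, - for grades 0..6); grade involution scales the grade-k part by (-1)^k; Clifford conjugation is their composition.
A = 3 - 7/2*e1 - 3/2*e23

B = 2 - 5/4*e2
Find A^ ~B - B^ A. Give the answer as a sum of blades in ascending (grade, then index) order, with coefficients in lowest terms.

first term: 6 + 7*e1 - 15/4*e2 - 15/8*e3 - 35/8*e12 - 3*e23
second term: 6 - 7*e1 + 15/4*e2 - 15/8*e3 + 35/8*e12 - 3*e23
Answer: 14*e1 - 15/2*e2 - 35/4*e12


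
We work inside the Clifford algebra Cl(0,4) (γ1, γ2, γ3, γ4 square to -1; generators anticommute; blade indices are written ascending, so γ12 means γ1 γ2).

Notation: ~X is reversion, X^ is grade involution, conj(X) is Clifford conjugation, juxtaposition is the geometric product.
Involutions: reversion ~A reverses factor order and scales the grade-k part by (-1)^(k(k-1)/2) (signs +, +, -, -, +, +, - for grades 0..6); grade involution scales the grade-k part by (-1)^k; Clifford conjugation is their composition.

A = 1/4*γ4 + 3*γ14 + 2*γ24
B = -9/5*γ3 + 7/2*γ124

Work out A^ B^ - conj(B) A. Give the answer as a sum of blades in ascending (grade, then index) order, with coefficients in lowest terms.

first term: 7*γ1 - 21/2*γ2 - 7/8*γ12 + 9/20*γ34 - 27/5*γ134 - 18/5*γ234
second term: -7*γ1 + 21/2*γ2 - 7/8*γ12 + 9/20*γ34 - 27/5*γ134 - 18/5*γ234
Answer: 14*γ1 - 21*γ2


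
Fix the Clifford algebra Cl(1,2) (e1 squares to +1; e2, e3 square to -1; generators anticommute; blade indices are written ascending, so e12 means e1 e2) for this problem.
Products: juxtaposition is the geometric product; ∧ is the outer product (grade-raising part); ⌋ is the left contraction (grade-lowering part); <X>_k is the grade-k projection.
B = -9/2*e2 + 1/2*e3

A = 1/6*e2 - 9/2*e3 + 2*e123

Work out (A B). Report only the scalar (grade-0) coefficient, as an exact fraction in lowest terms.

step 1: 3 - e12 - 9*e13 - 121/6*e23
Answer: 3


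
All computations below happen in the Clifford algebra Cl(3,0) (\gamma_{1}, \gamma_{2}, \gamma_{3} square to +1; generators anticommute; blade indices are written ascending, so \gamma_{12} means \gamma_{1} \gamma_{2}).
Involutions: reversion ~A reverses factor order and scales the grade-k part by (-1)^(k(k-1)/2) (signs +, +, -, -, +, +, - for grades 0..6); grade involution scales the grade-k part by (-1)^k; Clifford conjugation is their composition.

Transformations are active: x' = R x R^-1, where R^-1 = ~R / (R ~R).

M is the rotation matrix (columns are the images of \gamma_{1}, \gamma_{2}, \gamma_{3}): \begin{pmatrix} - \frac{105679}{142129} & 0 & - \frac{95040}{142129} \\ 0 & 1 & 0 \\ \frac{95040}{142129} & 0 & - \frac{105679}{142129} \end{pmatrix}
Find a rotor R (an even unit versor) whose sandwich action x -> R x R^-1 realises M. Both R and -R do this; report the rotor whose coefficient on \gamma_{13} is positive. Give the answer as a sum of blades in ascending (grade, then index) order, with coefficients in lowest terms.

Method: write R = a + b12*\gamma_{12} + b13*\gamma_{13} + b23*\gamma_{23} with a^2 + b12^2 + b13^2 + b23^2 = 1 (so R^-1 = ~R). Expanding the columns R e_j ~R gives tr M = 4a^2 - 1 and, from the antisymmetric part, M21 - M12 = -4a*b12, M13 - M31 = 4a*b13, M32 - M23 = -4a*b23.
Here tr M = -\frac{69229}{142129}, so a^2 = (1 + tr M)/4 = \frac{18225}{142129} and a = ±\frac{135}{377}. Taking a = \frac{135}{377}: M21 - M12 = 0, M13 - M31 = -\frac{190080}{142129}, M32 - M23 = 0, giving b12 = 0, b13 = -\frac{352}{377}, b23 = 0, i.e. R = \frac{135}{377} - \frac{352}{377} \gamma_{13}.
Its \gamma_{13} coefficient is negative, so report the other preimage -R.
Answer: -\frac{135}{377} + \frac{352}{377} \gamma_{13}. Note: both R and -R realise this M (trace -\frac{69229}{142129}); the covering map identifies them, and the \gamma_{13}-coefficient sign is the tie-breaker.


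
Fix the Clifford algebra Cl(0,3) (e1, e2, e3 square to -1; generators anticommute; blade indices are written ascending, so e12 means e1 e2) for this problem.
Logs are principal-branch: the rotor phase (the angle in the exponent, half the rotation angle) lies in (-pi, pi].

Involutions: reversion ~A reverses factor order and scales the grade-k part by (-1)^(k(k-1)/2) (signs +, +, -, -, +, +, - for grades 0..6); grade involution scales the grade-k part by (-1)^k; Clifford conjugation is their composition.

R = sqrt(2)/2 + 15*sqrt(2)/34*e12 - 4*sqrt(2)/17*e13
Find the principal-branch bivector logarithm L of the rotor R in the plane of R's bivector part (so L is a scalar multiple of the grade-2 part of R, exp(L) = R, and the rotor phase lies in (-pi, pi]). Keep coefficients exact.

The scalar part of R is sqrt(2)/2, which pins the rotor phase on the principal branch; dividing the bivector part by the sine of that phase recovers the unit plane, and L is the phase times that plane.
Concretely: cos(phase) = sqrt(2)/2 gives phase = ±pi/4, and since phase/sin(phase) is even the sign is immaterial: L = (phase/sin(phase)) * <R>_2 = (sqrt(2)*pi/4) * <R>_2.
Answer: 15*pi/68*e12 - 2*pi/17*e13


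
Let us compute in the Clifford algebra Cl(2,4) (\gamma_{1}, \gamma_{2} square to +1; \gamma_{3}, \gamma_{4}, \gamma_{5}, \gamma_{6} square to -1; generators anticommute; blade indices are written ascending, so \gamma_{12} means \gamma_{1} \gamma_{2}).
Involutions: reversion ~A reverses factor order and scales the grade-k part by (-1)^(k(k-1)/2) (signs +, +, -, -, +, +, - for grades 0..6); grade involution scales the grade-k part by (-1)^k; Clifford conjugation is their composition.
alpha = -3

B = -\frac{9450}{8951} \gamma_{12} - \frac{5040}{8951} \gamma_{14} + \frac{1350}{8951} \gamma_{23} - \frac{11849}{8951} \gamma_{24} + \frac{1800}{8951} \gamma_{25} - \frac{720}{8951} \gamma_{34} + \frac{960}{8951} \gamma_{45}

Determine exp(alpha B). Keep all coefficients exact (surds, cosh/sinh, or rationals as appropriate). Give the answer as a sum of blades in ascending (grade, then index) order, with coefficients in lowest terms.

B^2 term by term: the squares give (-\frac{9450}{8951})^2*(\gamma_{12})^2 + (-\frac{5040}{8951})^2*(\gamma_{14})^2 + (\frac{1350}{8951})^2*(\gamma_{23})^2 + (-\frac{11849}{8951})^2*(\gamma_{24})^2 + (\frac{1800}{8951})^2*(\gamma_{25})^2 + (-\frac{720}{8951})^2*(\gamma_{34})^2 + (\frac{960}{8951})^2*(\gamma_{45})^2 = \frac{89302500}{80120401}*(-1) + \frac{25401600}{80120401}*(+1) + \frac{1822500}{80120401}*(+1) + \frac{140398801}{80120401}*(+1) + \frac{3240000}{80120401}*(+1) + \frac{518400}{80120401}*(-1) + \frac{921600}{80120401}*(-1) = 1 (each basis 2-blade squares to minus the product of its generators' squares); cross terms between blades sharing an index anticommute and cancel; the commuting (index-disjoint) pairs give grade-4 terms 2*c*c'*(blade product), which cancel blade by blade — \gamma_{1234}: \frac{13608000}{80120401} - \frac{13608000}{80120401} = 0; \gamma_{1245}: -\frac{18144000}{80120401} + \frac{18144000}{80120401} = 0; \gamma_{2345}: \frac{2592000}{80120401} - \frac{2592000}{80120401} = 0 — confirming B is simple. So B^2 = 1.
B^2 = 1 — hyperbolic case — the even/odd split gives cosh and sinh: l = 1, alpha*l = -3, so exp(alpha B) = cosh(-3) + (sinh(-3)/1)*B = \cosh{\left(3 \right)} + (- \sinh{\left(3 \right)})*B.
Answer: \cosh{\left(3 \right)} + \frac{9450 \sinh{\left(3 \right)}}{8951} \gamma_{12} + \frac{5040 \sinh{\left(3 \right)}}{8951} \gamma_{14} - \frac{1350 \sinh{\left(3 \right)}}{8951} \gamma_{23} + \frac{11849 \sinh{\left(3 \right)}}{8951} \gamma_{24} - \frac{1800 \sinh{\left(3 \right)}}{8951} \gamma_{25} + \frac{720 \sinh{\left(3 \right)}}{8951} \gamma_{34} - \frac{960 \sinh{\left(3 \right)}}{8951} \gamma_{45}


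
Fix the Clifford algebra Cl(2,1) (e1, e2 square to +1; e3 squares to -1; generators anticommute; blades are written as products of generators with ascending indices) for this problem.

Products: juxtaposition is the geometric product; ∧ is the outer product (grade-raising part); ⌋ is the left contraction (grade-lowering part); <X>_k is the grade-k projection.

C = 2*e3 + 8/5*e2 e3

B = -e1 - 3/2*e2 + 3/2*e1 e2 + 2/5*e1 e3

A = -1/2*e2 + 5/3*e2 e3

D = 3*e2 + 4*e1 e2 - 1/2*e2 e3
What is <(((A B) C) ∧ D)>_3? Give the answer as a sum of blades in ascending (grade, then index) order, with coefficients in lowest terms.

step 1: 3/4 + 3/4*e1 + 5/2*e3 - 7/6*e1 e2 - 5/2*e1 e3 - 22/15*e1 e2 e3
step 2: -5 + 199/75*e1 + 4*e2 + 3/2*e3 - 16/15*e1 e2 - 11/30*e1 e3 + 6/5*e2 e3 - 17/15*e1 e2 e3
step 3: -15*e2 - 301/25*e1 e2 - 2*e2 e3 + 433/75*e1 e2 e3
step 4: 433/75*e1 e2 e3
Answer: 433/75*e1 e2 e3


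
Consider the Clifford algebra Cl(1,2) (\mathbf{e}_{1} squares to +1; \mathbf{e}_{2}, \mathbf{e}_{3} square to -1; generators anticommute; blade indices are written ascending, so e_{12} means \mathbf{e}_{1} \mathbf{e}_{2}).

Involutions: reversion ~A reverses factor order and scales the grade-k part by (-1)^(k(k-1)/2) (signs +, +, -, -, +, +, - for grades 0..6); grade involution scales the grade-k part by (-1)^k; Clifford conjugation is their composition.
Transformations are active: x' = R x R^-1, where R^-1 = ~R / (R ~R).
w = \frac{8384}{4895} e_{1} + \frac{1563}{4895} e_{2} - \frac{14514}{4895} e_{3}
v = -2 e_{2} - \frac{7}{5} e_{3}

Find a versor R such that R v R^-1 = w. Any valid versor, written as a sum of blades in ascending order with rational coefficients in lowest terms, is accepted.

Here q(v) = q(w) = -\frac{149}{25}; the classical choice R = v + w = \frac{8384}{4895} e_{1} - \frac{8227}{4895} e_{2} - \frac{21367}{4895} e_{3} then realises v -> w under the sandwich.
Answer: \frac{8384}{4895} e_{1} - \frac{8227}{4895} e_{2} - \frac{21367}{4895} e_{3}


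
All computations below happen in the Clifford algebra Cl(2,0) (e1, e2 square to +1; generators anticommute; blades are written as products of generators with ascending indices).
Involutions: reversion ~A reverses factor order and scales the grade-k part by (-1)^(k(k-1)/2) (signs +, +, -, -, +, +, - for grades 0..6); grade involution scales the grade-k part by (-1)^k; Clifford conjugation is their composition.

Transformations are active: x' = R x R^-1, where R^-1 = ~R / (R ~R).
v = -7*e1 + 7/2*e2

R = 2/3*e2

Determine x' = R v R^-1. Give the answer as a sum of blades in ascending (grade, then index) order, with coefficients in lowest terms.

~R = 2/3*e2, and R ~R = 4/9, so R^-1 = ~R / (4/9).
R v = 7/3 + 14/3*e1 e2
Answer: 7*e1 + 7/2*e2


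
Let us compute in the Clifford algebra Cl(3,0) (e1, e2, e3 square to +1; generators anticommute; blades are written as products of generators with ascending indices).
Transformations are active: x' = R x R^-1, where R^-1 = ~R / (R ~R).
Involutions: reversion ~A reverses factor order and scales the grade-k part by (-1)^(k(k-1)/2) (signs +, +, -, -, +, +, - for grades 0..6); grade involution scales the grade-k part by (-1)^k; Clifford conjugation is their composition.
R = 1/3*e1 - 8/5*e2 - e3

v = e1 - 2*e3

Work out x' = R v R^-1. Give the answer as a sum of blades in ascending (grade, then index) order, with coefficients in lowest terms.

~R = 1/3*e1 - 8/5*e2 - e3, and R ~R = 826/225, so R^-1 = ~R / (826/225).
R v = 7/3 + 8/5*e1 e2 + 1/3*e1 e3 + 16/5*e2 e3
Answer: -34/59*e1 - 120/59*e2 + 43/59*e3


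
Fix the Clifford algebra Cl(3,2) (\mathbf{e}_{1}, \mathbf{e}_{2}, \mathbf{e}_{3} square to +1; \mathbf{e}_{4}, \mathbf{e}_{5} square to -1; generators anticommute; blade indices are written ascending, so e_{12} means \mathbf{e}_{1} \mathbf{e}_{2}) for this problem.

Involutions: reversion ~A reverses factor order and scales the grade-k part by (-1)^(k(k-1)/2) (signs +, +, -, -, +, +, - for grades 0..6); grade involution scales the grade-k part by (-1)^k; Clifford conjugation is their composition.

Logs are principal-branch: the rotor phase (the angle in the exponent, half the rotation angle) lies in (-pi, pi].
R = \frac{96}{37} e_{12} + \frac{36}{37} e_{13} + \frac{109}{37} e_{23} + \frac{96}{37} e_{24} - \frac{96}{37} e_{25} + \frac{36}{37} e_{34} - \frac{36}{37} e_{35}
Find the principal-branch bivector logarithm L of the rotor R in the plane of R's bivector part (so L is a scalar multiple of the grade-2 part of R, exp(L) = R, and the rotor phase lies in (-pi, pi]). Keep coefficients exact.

The scalar part of R is 0, so the principal-branch rotor phase is pinned; divide the bivector part by its sine to get the unit plane — L is the phase times that plane.
Concretely: cos(phase) = 0 gives phase = ±\frac{\pi}{2}, and since phase/sin(phase) is even the sign is immaterial: L = (phase/sin(phase)) * <R>_2 = (\frac{\pi}{2}) * <R>_2.
Answer: \frac{48 \pi}{37} e_{12} + \frac{18 \pi}{37} e_{13} + \frac{109 \pi}{74} e_{23} + \frac{48 \pi}{37} e_{24} - \frac{48 \pi}{37} e_{25} + \frac{18 \pi}{37} e_{34} - \frac{18 \pi}{37} e_{35}


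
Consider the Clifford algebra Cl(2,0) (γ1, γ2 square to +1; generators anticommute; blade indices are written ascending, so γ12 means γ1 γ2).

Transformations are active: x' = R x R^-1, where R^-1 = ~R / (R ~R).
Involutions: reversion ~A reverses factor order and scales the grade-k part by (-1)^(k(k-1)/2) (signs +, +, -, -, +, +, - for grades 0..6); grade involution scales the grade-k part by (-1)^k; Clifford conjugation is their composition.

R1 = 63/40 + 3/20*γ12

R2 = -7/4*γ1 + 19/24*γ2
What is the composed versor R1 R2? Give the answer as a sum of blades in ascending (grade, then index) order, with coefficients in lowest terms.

Distribute over the terms of R1 (each basis-blade product reordered to ascending indices, repeated generators contracted through their squares):
(63/40) R2 = -441/160*γ1 + 399/320*γ2
(3/20*γ12) R2 = 19/160*γ1 + 21/80*γ2
Summing the partial products and collecting blades:
Answer: -211/80*γ1 + 483/320*γ2


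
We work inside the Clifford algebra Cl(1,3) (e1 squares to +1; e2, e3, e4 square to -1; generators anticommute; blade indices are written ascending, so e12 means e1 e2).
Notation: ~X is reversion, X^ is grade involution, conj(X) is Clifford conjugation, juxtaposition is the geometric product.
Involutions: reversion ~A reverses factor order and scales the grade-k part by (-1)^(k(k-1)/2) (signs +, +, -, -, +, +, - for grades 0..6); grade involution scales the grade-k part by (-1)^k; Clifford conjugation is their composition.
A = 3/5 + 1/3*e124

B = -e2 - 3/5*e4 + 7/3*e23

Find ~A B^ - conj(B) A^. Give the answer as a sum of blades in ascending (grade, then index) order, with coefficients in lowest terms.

first term: 3/5*e2 + 9/25*e4 + 1/5*e12 - 1/3*e14 + 7/5*e23 + 7/9*e134
second term: 3/5*e2 + 9/25*e4 + 1/5*e12 - 1/3*e14 - 7/5*e23 + 7/9*e134
Answer: 14/5*e23


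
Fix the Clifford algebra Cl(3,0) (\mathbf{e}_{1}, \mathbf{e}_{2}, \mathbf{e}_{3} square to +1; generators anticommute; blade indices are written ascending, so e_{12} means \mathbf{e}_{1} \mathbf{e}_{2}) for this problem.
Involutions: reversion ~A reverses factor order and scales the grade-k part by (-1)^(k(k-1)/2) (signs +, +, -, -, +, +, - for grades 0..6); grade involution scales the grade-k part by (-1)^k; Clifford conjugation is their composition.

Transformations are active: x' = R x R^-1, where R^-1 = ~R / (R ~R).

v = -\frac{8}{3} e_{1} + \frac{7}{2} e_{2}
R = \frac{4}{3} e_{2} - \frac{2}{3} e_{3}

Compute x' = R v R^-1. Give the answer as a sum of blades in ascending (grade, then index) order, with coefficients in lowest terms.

~R = \frac{4}{3} e_{2} - \frac{2}{3} e_{3}, and R ~R = \frac{20}{9}, so R^-1 = ~R / (\frac{20}{9}).
R v = \frac{14}{3} + \frac{32}{9} e_{12} - \frac{16}{9} e_{13} + \frac{7}{3} e_{23}
Answer: \frac{8}{3} e_{1} + \frac{21}{10} e_{2} - \frac{14}{5} e_{3}


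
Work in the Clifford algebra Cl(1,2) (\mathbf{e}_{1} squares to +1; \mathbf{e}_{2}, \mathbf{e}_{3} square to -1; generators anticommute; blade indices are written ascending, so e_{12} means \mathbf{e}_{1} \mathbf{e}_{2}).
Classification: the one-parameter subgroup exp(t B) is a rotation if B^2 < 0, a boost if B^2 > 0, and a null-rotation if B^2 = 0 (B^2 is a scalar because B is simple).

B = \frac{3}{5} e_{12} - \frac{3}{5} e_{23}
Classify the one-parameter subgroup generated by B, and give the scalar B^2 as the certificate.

B^2 term by term: the squares give (\frac{3}{5})^2*(e_{12})^2 + (-\frac{3}{5})^2*(e_{23})^2 = \frac{9}{25}*(+1) + \frac{9}{25}*(-1) = 0 (each basis 2-blade squares to minus the product of its generators' squares); cross terms between blades sharing an index anticommute and cancel. So B^2 = 0.
Answer: null-rotation, certificate B^2 = 0. Note: conjugating B changes its blade decomposition but never the scalar B^2 = 0, whose sign settles the classification.


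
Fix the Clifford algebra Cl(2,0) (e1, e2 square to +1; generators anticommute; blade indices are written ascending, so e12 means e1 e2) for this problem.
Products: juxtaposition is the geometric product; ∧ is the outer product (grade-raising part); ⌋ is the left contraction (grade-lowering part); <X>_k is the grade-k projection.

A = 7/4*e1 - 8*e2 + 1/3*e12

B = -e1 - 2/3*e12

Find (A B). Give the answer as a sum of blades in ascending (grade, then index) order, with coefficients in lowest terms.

step 1: -55/36 - 16/3*e1 - 5/6*e2 - 8*e12
Answer: -55/36 - 16/3*e1 - 5/6*e2 - 8*e12


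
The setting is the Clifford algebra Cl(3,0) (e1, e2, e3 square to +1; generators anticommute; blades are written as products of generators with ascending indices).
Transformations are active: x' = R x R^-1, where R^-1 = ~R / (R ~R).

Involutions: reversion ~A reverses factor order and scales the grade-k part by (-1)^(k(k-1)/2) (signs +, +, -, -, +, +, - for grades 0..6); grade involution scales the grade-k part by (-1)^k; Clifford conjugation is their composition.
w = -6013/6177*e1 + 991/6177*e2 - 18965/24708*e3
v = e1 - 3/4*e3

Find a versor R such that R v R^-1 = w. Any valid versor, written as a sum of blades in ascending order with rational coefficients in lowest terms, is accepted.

Equal squares first: v^2 = w^2 = 25/16. Then v + w = 164/6177*e1 + 991/6177*e2 - 9374/6177*e3 is a versor taking v to w, provided it is invertible.
Answer: 164/6177*e1 + 991/6177*e2 - 9374/6177*e3


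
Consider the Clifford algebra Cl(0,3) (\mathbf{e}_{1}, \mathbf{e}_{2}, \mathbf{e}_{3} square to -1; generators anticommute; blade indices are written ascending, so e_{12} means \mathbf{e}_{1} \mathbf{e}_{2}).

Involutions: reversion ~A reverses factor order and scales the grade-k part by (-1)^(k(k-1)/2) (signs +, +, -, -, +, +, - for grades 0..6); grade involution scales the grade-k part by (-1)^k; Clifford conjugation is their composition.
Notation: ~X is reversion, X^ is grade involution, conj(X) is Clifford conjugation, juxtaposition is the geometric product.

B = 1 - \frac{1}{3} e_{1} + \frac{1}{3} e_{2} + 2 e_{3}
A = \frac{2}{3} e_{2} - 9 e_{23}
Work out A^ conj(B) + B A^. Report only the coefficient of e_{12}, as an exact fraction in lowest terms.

first term: -\frac{2}{9} - \frac{56}{3} e_{2} + 3 e_{3} + \frac{2}{9} e_{12} - \frac{23}{3} e_{23} - 3 e_{123}
second term: \frac{2}{9} - \frac{56}{3} e_{2} + 3 e_{3} + \frac{2}{9} e_{12} - \frac{23}{3} e_{23} + 3 e_{123}
Answer: \frac{4}{9}


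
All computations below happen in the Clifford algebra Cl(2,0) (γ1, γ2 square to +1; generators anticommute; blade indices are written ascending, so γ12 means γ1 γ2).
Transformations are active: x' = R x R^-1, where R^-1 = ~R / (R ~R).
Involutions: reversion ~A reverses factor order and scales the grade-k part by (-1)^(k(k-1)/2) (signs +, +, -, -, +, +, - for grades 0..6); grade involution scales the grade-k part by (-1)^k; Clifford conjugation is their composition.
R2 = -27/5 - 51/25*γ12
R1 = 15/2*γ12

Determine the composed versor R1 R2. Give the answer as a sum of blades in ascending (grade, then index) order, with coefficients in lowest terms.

Distribute over the terms of R1 (each basis-blade product reordered to ascending indices, repeated generators contracted through their squares):
(15/2*γ12) R2 = 153/10 - 81/2*γ12
Answer: 153/10 - 81/2*γ12


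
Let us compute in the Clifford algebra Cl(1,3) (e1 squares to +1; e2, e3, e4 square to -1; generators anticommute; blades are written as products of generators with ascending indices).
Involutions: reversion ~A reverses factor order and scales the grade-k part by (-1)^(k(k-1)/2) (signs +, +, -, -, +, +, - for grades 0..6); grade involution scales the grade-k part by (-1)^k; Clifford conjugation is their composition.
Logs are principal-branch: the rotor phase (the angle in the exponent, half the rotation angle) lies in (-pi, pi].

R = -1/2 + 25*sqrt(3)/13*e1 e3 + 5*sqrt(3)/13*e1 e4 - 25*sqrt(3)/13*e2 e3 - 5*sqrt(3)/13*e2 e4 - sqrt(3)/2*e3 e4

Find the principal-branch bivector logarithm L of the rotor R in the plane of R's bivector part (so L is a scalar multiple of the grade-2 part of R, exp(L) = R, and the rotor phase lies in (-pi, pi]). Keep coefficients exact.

The scalar part of R is -1/2, and that scalar determines the rotor phase on the principal branch; recovering the unit plane as bivector-part over sine of the phase gives L = phase * plane.
Concretely: cos(phase) = -1/2 gives phase = ±2*pi/3, and since phase/sin(phase) is even the sign is immaterial: L = (phase/sin(phase)) * <R>_2 = (4*sqrt(3)*pi/9) * <R>_2.
Answer: 100*pi/39*e1 e3 + 20*pi/39*e1 e4 - 100*pi/39*e2 e3 - 20*pi/39*e2 e4 - 2*pi/3*e3 e4


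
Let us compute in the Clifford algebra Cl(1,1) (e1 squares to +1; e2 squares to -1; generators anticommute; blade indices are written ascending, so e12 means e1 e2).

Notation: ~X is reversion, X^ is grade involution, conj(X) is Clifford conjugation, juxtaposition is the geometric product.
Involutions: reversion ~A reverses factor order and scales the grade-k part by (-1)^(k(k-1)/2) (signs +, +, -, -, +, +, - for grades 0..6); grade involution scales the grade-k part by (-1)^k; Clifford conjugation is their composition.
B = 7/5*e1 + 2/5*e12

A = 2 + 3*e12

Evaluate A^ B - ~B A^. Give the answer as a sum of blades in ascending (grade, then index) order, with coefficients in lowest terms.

first term: 6/5 + 14/5*e1 - 21/5*e2 + 4/5*e12
second term: -6/5 + 14/5*e1 + 21/5*e2 - 4/5*e12
Answer: 12/5 - 42/5*e2 + 8/5*e12


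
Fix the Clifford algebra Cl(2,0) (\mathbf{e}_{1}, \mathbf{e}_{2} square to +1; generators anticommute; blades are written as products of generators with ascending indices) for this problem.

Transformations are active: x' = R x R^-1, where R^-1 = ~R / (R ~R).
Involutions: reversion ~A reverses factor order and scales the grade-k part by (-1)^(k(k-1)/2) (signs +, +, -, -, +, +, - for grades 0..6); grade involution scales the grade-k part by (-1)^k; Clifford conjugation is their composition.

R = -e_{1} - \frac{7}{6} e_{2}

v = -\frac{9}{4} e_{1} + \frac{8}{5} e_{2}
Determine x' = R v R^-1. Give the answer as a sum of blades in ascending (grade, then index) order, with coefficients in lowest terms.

~R = -e_{1} - \frac{7}{6} e_{2}, and R ~R = \frac{85}{36}, so R^-1 = ~R / (\frac{85}{36}).
R v = \frac{23}{60} - \frac{169}{40} e_{1} e_{2}
Answer: \frac{3273}{1700} e_{1} - \frac{841}{425} e_{2}


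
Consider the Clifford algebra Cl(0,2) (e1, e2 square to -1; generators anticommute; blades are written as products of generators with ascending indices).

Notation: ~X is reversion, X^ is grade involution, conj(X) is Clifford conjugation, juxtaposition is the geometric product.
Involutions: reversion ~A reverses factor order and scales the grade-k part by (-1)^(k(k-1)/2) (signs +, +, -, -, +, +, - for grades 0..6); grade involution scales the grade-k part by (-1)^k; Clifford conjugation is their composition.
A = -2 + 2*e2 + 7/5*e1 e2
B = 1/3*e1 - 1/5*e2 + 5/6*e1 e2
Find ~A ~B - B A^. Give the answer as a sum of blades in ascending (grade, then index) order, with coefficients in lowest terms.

first term: -23/30 - 196/75*e1 - 1/15*e2 + e1 e2
second term: -47/30 + 18/25*e1 - 1/15*e2 - 7/3*e1 e2
Answer: 4/5 - 10/3*e1 + 10/3*e1 e2


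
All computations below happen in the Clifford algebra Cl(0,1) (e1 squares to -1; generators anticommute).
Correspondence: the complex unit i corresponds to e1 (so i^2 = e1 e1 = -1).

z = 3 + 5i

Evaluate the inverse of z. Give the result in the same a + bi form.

In blades: z = 3 + 5*e1.
With qbar = 3 - 5*e1 (scalar fixed, mapped units negated), z qbar = 34 (the sum of squared coefficients), so z^-1 = qbar / (34) = 3/34 - 5/34*e1; translating back:
Answer: 3/34 - 5/34*i


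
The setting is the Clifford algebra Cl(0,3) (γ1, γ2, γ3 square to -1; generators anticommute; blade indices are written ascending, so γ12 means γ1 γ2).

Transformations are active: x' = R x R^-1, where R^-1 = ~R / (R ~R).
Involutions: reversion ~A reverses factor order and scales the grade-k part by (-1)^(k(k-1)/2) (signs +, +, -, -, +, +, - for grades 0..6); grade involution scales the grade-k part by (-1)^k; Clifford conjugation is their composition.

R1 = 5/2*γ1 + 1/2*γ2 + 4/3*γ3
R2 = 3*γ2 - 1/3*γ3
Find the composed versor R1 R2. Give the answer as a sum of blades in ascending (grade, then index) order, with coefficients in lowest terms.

Distribute over the terms of R2 (each basis-blade product reordered to ascending indices, repeated generators contracted through their squares):
R1 (3*γ2) = -3/2 + 15/2*γ12 - 4*γ23
R1 (-1/3*γ3) = 4/9 - 5/6*γ13 - 1/6*γ23
Summing the partial products and collecting blades:
Answer: -19/18 + 15/2*γ12 - 5/6*γ13 - 25/6*γ23


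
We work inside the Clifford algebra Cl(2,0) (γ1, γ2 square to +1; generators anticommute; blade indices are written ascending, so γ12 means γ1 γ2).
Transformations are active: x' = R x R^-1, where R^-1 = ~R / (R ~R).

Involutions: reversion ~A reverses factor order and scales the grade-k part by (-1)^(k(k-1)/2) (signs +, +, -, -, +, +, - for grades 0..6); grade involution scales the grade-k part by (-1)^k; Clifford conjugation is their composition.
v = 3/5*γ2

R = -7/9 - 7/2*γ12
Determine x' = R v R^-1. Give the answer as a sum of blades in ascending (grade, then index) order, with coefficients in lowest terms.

~R = -7/9 + 7/2*γ12, and R ~R = 4165/324, so R^-1 = ~R / (4165/324).
R v = -21/10*γ1 - 7/15*γ2
Answer: 108/425*γ1 - 231/425*γ2
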